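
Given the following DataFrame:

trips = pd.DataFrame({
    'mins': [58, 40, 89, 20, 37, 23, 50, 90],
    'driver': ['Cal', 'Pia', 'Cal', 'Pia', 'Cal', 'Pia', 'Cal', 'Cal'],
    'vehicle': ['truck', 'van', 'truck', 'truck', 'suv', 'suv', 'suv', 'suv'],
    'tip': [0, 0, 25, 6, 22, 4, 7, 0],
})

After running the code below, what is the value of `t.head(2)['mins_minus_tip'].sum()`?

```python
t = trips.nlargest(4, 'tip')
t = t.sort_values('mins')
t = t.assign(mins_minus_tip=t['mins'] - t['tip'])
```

29

take 4 rows with largest tip:
   mins driver vehicle  tip
2    89    Cal   truck   25
4    37    Cal     suv   22
6    50    Cal     suv    7
3    20    Pia   truck    6
sort by mins:
   mins driver vehicle  tip
3    20    Pia   truck    6
4    37    Cal     suv   22
6    50    Cal     suv    7
2    89    Cal   truck   25
add column mins_minus_tip = t['mins'] - t['tip']:
   mins driver vehicle  tip  mins_minus_tip
3    20    Pia   truck    6              14
4    37    Cal     suv   22              15
6    50    Cal     suv    7              43
2    89    Cal   truck   25              64
take first 2 rows:
   mins driver vehicle  tip  mins_minus_tip
3    20    Pia   truck    6              14
4    37    Cal     suv   22              15
Hence 29.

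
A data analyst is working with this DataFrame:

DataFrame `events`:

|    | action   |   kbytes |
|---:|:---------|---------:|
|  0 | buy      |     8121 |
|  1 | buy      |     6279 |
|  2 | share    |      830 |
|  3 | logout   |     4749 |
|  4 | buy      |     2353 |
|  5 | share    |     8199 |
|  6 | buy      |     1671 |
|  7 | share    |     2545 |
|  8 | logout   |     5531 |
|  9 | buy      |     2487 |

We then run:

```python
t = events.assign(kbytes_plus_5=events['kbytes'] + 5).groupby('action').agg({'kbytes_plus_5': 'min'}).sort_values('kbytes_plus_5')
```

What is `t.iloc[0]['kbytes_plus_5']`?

835

add column kbytes_plus_5 = events['kbytes'] + 5:
   action  kbytes  kbytes_plus_5
0     buy    8121           8126
1     buy    6279           6284
2   share     830            835
3  logout    4749           4754
4     buy    2353           2358
5   share    8199           8204
6     buy    1671           1676
7   share    2545           2550
8  logout    5531           5536
9     buy    2487           2492
group by action, min of kbytes_plus_5:
        kbytes_plus_5
action               
buy              1676
logout           4754
share             835
sort by kbytes_plus_5:
        kbytes_plus_5
action               
share             835
buy              1676
logout           4754
Then the value at position 0, column 'kbytes_plus_5': 835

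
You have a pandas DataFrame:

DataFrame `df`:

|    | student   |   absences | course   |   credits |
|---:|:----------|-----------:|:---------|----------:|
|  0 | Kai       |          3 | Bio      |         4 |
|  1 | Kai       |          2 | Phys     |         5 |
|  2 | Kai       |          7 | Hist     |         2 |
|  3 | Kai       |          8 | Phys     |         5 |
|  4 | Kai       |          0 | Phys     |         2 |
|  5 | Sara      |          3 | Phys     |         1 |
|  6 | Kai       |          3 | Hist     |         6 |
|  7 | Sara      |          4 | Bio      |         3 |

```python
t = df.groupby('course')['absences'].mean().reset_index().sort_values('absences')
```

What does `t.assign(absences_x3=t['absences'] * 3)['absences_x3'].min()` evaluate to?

group by course, mean of absences:
course
Bio     3.50
Hist    5.00
Phys    3.25
Name: absences, dtype: float64
reset_index():
  course  absences
0    Bio      3.50
1   Hist      5.00
2   Phys      3.25
sort by absences:
  course  absences
2   Phys      3.25
0    Bio      3.50
1   Hist      5.00
add column absences_x3 = t['absences'] * 3:
  course  absences  absences_x3
2   Phys      3.25         9.75
0    Bio      3.50        10.50
1   Hist      5.00        15.00
Finally, min of column 'absences_x3' = 9.75.

9.75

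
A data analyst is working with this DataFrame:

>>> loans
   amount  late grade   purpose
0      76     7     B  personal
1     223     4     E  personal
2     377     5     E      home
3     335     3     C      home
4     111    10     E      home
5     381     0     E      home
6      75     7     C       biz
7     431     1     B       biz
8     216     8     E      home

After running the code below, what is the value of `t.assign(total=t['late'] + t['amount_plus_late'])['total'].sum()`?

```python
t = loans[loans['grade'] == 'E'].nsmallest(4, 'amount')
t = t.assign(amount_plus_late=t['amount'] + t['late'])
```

981

filter rows where grade == 'E':
   amount  late grade   purpose
1     223     4     E  personal
2     377     5     E      home
4     111    10     E      home
5     381     0     E      home
8     216     8     E      home
take 4 rows with smallest amount:
   amount  late grade   purpose
4     111    10     E      home
8     216     8     E      home
1     223     4     E  personal
2     377     5     E      home
add column amount_plus_late = t['amount'] + t['late']:
   amount  late grade   purpose  amount_plus_late
4     111    10     E      home               121
8     216     8     E      home               224
1     223     4     E  personal               227
2     377     5     E      home               382
add column total = t['late'] + t['amount_plus_late']:
   amount  late grade   purpose  amount_plus_late  total
4     111    10     E      home               121    131
8     216     8     E      home               224    232
1     223     4     E  personal               227    231
2     377     5     E      home               382    387
Then the sum of column 'total': 981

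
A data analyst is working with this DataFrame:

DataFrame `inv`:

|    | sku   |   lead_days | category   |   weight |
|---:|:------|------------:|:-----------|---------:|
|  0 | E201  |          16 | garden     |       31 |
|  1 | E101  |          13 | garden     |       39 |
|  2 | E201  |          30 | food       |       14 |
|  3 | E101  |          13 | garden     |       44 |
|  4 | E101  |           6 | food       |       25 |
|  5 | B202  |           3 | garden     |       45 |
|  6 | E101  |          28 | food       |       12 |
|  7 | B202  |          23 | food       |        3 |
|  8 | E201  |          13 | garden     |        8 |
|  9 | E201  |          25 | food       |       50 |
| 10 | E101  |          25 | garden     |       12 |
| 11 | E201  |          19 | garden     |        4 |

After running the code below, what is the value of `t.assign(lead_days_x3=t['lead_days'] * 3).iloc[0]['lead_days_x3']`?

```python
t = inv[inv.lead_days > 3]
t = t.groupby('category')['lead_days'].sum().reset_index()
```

336

filter rows where lead_days > 3:
     sku  lead_days category  weight
0   E201         16   garden      31
1   E101         13   garden      39
2   E201         30     food      14
3   E101         13   garden      44
4   E101          6     food      25
6   E101         28     food      12
7   B202         23     food       3
8   E201         13   garden       8
9   E201         25     food      50
10  E101         25   garden      12
11  E201         19   garden       4
group by category, sum of lead_days:
category
food      112
garden     99
Name: lead_days, dtype: int64
reset_index():
  category  lead_days
0     food        112
1   garden         99
add column lead_days_x3 = t['lead_days'] * 3:
  category  lead_days  lead_days_x3
0     food        112           336
1   garden         99           297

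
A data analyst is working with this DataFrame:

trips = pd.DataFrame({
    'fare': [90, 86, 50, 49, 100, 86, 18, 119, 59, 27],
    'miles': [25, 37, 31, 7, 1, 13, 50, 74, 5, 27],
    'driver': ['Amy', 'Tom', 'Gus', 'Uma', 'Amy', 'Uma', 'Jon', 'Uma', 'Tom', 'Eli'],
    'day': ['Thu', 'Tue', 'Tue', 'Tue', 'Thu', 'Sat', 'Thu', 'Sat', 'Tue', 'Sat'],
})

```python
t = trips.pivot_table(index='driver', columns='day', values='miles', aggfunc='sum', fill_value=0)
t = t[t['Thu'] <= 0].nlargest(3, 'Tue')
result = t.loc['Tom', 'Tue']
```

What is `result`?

42

pivot: rows=driver, cols=day, sum(miles):
day     Sat  Thu  Tue
driver               
Amy       0   26    0
Eli      27    0    0
Gus       0    0   31
Jon       0   50    0
Tom       0    0   42
Uma      87    0    7
filter rows where Thu <= 0:
day     Sat  Thu  Tue
driver               
Eli      27    0    0
Gus       0    0   31
Tom       0    0   42
Uma      87    0    7
take 3 rows with largest Tue:
day     Sat  Thu  Tue
driver               
Tom       0    0   42
Gus       0    0   31
Uma      87    0    7
Taking the value at row 'Tom', column 'Tue' gives 42.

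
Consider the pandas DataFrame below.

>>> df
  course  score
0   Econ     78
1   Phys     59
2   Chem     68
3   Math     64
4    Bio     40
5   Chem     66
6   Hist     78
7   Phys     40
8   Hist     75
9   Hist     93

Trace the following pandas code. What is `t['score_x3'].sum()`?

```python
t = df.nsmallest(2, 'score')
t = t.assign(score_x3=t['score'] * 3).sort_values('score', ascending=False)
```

take 2 rows with smallest score:
  course  score
4    Bio     40
7   Phys     40
add column score_x3 = t['score'] * 3:
  course  score  score_x3
4    Bio     40       120
7   Phys     40       120
sort by score descending:
  course  score  score_x3
4    Bio     40       120
7   Phys     40       120
sum of column 'score_x3' → 240

240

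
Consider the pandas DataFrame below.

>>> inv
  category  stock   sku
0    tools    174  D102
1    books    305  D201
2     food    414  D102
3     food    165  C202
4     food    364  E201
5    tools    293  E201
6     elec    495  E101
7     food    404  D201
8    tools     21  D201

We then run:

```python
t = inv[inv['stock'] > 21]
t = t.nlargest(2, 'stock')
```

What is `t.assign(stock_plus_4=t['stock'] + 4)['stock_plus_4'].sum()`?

917

filter rows where stock > 21:
  category  stock   sku
0    tools    174  D102
1    books    305  D201
2     food    414  D102
3     food    165  C202
4     food    364  E201
5    tools    293  E201
6     elec    495  E101
7     food    404  D201
take 2 rows with largest stock:
  category  stock   sku
6     elec    495  E101
2     food    414  D102
add column stock_plus_4 = t['stock'] + 4:
  category  stock   sku  stock_plus_4
6     elec    495  E101           499
2     food    414  D102           418
Taking the sum of column 'stock_plus_4' gives 917.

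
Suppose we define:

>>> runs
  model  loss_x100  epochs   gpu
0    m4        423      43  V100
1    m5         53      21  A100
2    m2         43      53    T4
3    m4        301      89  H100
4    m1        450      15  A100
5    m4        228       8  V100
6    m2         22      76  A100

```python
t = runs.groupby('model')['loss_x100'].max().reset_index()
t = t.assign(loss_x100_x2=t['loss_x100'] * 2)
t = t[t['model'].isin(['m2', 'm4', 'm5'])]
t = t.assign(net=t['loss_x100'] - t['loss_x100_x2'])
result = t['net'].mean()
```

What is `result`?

-173.0

group by model, max of loss_x100:
model
m1    450
m2     43
m4    423
m5     53
Name: loss_x100, dtype: int64
reset_index():
  model  loss_x100
0    m1        450
1    m2         43
2    m4        423
3    m5         53
add column loss_x100_x2 = t['loss_x100'] * 2:
  model  loss_x100  loss_x100_x2
0    m1        450           900
1    m2         43            86
2    m4        423           846
3    m5         53           106
filter rows where model in ['m2', 'm4', 'm5']:
  model  loss_x100  loss_x100_x2
1    m2         43            86
2    m4        423           846
3    m5         53           106
add column net = t['loss_x100'] - t['loss_x100_x2']:
  model  loss_x100  loss_x100_x2  net
1    m2         43            86  -43
2    m4        423           846 -423
3    m5         53           106  -53
Hence -173.0.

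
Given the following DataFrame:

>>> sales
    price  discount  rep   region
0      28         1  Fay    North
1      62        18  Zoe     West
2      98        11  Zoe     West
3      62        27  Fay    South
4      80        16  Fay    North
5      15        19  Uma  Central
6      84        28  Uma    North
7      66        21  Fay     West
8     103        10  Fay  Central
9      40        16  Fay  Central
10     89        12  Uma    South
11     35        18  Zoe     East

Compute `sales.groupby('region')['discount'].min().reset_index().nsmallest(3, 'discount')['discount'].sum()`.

22

group by region, min of discount:
region
Central    10
East       18
North       1
South      12
West       11
Name: discount, dtype: int64
reset_index():
    region  discount
0  Central        10
1     East        18
2    North         1
3    South        12
4     West        11
take 3 rows with smallest discount:
    region  discount
2    North         1
0  Central        10
4     West        11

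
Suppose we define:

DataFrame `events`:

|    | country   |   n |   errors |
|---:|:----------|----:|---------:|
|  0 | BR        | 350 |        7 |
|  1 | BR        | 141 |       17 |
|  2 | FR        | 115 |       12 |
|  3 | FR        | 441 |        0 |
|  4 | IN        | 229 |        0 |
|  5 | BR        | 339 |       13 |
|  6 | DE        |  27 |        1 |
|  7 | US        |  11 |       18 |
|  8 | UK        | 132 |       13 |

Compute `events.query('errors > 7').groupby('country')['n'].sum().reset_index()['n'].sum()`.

738

filter rows where errors > 7:
  country    n  errors
1      BR  141      17
2      FR  115      12
5      BR  339      13
7      US   11      18
8      UK  132      13
group by country, sum of n:
country
BR    480
FR    115
UK    132
US     11
Name: n, dtype: int64
reset_index():
  country    n
0      BR  480
1      FR  115
2      UK  132
3      US   11
Then the sum of column 'n': 738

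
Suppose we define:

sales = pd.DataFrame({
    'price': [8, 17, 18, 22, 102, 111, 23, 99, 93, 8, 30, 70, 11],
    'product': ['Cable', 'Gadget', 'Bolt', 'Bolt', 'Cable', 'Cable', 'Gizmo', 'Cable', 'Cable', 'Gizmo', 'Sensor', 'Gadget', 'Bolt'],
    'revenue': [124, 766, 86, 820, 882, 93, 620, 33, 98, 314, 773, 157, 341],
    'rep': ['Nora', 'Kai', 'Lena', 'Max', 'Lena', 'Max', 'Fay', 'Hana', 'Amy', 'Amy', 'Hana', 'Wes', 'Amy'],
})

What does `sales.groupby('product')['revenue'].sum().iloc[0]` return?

1247

group by product, sum of revenue:
product
Bolt      1247
Cable     1230
Gadget     923
Gizmo      934
Sensor     773
Name: revenue, dtype: int64
value at position 0 → 1247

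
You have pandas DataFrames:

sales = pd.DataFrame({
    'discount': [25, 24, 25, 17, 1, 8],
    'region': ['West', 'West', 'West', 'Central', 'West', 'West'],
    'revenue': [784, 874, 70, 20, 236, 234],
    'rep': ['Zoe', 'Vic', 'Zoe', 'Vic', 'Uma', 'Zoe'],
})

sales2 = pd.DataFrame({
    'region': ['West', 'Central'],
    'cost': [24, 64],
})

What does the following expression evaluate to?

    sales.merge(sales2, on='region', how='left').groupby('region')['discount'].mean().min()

merge on 'region' (how='left') → 6 rows:
   discount   region  revenue  rep  cost
0        25     West      784  Zoe    24
1        24     West      874  Vic    24
2        25     West       70  Zoe    24
3        17  Central       20  Vic    64
4         1     West      236  Uma    24
5         8     West      234  Zoe    24
group by region, mean of discount:
region
Central    17.0
West       16.6
Name: discount, dtype: float64
Reading off the min of the resulting series, we get 16.6.

16.6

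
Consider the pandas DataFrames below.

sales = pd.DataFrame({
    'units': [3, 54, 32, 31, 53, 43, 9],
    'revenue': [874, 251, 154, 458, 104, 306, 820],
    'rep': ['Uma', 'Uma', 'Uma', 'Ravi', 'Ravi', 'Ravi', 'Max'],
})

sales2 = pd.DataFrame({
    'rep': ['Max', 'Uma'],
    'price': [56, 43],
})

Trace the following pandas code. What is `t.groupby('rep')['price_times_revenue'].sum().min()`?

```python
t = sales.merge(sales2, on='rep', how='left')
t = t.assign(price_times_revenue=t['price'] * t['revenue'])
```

0.0

merge on 'rep' (how='left') → 7 rows:
   units  revenue   rep  price
0      3      874   Uma   43.0
1     54      251   Uma   43.0
2     32      154   Uma   43.0
3     31      458  Ravi    NaN
4     53      104  Ravi    NaN
5     43      306  Ravi    NaN
6      9      820   Max   56.0
add column price_times_revenue = t['price'] * t['revenue']:
   units  revenue   rep  price  price_times_revenue
0      3      874   Uma   43.0              37582.0
1     54      251   Uma   43.0              10793.0
2     32      154   Uma   43.0               6622.0
3     31      458  Ravi    NaN                  NaN
4     53      104  Ravi    NaN                  NaN
5     43      306  Ravi    NaN                  NaN
6      9      820   Max   56.0              45920.0
group by rep, sum of price_times_revenue:
rep
Max     45920.0
Ravi        0.0
Uma     54997.0
Name: price_times_revenue, dtype: float64
Taking the min of the resulting series gives 0.0.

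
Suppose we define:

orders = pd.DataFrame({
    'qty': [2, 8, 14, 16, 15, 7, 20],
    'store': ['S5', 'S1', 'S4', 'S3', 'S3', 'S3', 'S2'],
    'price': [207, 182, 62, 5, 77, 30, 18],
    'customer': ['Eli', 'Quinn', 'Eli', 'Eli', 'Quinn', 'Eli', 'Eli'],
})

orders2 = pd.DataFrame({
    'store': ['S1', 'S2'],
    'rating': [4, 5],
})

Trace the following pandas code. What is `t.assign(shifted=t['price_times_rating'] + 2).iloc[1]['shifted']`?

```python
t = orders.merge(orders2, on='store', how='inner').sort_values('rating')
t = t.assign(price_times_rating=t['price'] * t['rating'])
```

merge on 'store' (how='inner') → 2 rows:
   qty store  price customer  rating
0    8    S1    182    Quinn       4
1   20    S2     18      Eli       5
sort by rating:
   qty store  price customer  rating
0    8    S1    182    Quinn       4
1   20    S2     18      Eli       5
add column price_times_rating = t['price'] * t['rating']:
   qty store  price customer  rating  price_times_rating
0    8    S1    182    Quinn       4                 728
1   20    S2     18      Eli       5                  90
add column shifted = t['price_times_rating'] + 2:
   qty store  price customer  rating  price_times_rating  shifted
0    8    S1    182    Quinn       4                 728      730
1   20    S2     18      Eli       5                  90       92

92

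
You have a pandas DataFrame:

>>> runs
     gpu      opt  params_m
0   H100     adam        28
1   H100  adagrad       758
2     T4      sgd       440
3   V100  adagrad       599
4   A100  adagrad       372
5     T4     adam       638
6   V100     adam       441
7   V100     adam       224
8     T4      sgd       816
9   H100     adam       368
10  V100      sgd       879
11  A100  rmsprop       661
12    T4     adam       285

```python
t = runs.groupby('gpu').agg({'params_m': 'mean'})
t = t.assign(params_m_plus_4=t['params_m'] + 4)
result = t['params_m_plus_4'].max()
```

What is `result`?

group by gpu, mean of params_m:
        params_m
gpu             
A100  516.500000
H100  384.666667
T4    544.750000
V100  535.750000
add column params_m_plus_4 = t['params_m'] + 4:
        params_m  params_m_plus_4
gpu                              
A100  516.500000       520.500000
H100  384.666667       388.666667
T4    544.750000       548.750000
V100  535.750000       539.750000
Reading off the max of column 'params_m_plus_4', we get 548.75.

548.75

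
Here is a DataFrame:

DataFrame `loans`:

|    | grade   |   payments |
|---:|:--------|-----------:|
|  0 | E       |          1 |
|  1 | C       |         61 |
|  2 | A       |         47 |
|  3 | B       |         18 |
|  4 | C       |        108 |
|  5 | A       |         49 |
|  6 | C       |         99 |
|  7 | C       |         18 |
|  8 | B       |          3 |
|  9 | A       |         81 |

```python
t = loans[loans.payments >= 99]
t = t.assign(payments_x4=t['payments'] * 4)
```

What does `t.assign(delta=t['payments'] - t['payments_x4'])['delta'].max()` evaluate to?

-297

filter rows where payments >= 99:
  grade  payments
4     C       108
6     C        99
add column payments_x4 = t['payments'] * 4:
  grade  payments  payments_x4
4     C       108          432
6     C        99          396
add column delta = t['payments'] - t['payments_x4']:
  grade  payments  payments_x4  delta
4     C       108          432   -324
6     C        99          396   -297
Then the max of column 'delta': -297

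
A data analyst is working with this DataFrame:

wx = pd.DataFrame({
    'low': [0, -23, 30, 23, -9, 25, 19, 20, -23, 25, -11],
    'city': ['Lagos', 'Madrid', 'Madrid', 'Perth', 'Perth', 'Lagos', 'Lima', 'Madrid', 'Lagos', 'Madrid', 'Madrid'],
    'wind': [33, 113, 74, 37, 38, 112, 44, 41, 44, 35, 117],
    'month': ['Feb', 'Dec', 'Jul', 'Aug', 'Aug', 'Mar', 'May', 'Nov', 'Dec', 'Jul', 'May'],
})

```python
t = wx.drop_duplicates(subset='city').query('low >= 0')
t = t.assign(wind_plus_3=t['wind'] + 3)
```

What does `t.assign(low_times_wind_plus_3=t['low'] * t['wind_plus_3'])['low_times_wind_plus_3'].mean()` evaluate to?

604.333333333

drop duplicate city (keep=first):
   low    city  wind month
0    0   Lagos    33   Feb
1  -23  Madrid   113   Dec
3   23   Perth    37   Aug
6   19    Lima    44   May
filter rows where low >= 0:
   low   city  wind month
0    0  Lagos    33   Feb
3   23  Perth    37   Aug
6   19   Lima    44   May
add column wind_plus_3 = t['wind'] + 3:
   low   city  wind month  wind_plus_3
0    0  Lagos    33   Feb           36
3   23  Perth    37   Aug           40
6   19   Lima    44   May           47
add column low_times_wind_plus_3 = t['low'] * t['wind_plus_3']:
   low   city  wind month  wind_plus_3  low_times_wind_plus_3
0    0  Lagos    33   Feb           36                      0
3   23  Perth    37   Aug           40                    920
6   19   Lima    44   May           47                    893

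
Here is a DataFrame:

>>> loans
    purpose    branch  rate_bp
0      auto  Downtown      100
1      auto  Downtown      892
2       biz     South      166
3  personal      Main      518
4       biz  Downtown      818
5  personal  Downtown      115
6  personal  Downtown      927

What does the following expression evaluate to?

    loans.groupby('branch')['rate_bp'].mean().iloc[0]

group by branch, mean of rate_bp:
branch
Downtown    570.4
Main        518.0
South       166.0
Name: rate_bp, dtype: float64
Finally, value at position 0 = 570.4.

570.4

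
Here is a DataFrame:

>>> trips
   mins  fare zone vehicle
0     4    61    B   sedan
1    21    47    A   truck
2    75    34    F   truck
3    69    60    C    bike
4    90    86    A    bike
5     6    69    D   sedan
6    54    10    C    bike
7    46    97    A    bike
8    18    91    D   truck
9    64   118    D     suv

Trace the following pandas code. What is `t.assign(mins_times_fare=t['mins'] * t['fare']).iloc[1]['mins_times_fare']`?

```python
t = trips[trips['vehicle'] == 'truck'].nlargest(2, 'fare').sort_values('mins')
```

filter rows where vehicle == 'truck':
   mins  fare zone vehicle
1    21    47    A   truck
2    75    34    F   truck
8    18    91    D   truck
take 2 rows with largest fare:
   mins  fare zone vehicle
8    18    91    D   truck
1    21    47    A   truck
sort by mins:
   mins  fare zone vehicle
8    18    91    D   truck
1    21    47    A   truck
add column mins_times_fare = t['mins'] * t['fare']:
   mins  fare zone vehicle  mins_times_fare
8    18    91    D   truck             1638
1    21    47    A   truck              987
Taking the value at position 1, column 'mins_times_fare' gives 987.

987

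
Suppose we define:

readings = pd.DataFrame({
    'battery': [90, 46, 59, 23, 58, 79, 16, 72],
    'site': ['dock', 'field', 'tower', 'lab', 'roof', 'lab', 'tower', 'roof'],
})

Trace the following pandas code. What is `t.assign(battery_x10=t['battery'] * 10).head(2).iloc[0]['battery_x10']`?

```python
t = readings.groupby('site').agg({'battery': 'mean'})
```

group by site, mean of battery:
       battery
site          
dock      90.0
field     46.0
lab       51.0
roof      65.0
tower     37.5
add column battery_x10 = t['battery'] * 10:
       battery  battery_x10
site                       
dock      90.0        900.0
field     46.0        460.0
lab       51.0        510.0
roof      65.0        650.0
tower     37.5        375.0
take first 2 rows:
       battery  battery_x10
site                       
dock      90.0        900.0
field     46.0        460.0

900.0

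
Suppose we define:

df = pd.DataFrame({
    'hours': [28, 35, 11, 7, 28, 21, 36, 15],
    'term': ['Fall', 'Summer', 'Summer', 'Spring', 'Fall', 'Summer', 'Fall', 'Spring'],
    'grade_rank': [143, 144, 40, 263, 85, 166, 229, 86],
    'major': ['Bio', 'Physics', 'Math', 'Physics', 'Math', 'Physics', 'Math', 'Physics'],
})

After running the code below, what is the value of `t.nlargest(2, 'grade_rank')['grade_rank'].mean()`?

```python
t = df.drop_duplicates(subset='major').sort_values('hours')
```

143.5

drop duplicate major (keep=first):
   hours    term  grade_rank    major
0     28    Fall         143      Bio
1     35  Summer         144  Physics
2     11  Summer          40     Math
sort by hours:
   hours    term  grade_rank    major
2     11  Summer          40     Math
0     28    Fall         143      Bio
1     35  Summer         144  Physics
take 2 rows with largest grade_rank:
   hours    term  grade_rank    major
1     35  Summer         144  Physics
0     28    Fall         143      Bio
Then the mean of column 'grade_rank': 143.5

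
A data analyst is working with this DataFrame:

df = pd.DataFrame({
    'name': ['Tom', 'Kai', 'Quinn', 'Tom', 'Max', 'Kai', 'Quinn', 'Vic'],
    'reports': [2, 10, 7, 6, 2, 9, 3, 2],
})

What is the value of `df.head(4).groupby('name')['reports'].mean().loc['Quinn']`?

7.0

take first 4 rows:
    name  reports
0    Tom        2
1    Kai       10
2  Quinn        7
3    Tom        6
group by name, mean of reports:
name
Kai      10.0
Quinn     7.0
Tom       4.0
Name: reports, dtype: float64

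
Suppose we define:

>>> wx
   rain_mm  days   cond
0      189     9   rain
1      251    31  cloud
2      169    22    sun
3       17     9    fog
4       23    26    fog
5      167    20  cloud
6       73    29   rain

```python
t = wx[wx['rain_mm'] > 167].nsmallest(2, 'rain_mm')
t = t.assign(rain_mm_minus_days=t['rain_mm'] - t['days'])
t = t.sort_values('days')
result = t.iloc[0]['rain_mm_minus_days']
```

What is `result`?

filter rows where rain_mm > 167:
   rain_mm  days   cond
0      189     9   rain
1      251    31  cloud
2      169    22    sun
take 2 rows with smallest rain_mm:
   rain_mm  days  cond
2      169    22   sun
0      189     9  rain
add column rain_mm_minus_days = t['rain_mm'] - t['days']:
   rain_mm  days  cond  rain_mm_minus_days
2      169    22   sun                 147
0      189     9  rain                 180
sort by days:
   rain_mm  days  cond  rain_mm_minus_days
0      189     9  rain                 180
2      169    22   sun                 147
Taking the value at position 0, column 'rain_mm_minus_days' gives 180.

180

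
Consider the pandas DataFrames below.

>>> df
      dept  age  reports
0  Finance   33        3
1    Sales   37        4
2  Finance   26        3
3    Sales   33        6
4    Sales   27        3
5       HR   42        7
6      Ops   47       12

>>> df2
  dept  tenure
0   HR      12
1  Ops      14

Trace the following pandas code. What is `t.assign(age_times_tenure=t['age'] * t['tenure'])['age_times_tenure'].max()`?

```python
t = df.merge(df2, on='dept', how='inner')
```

658

merge on 'dept' (how='inner') → 2 rows:
  dept  age  reports  tenure
0   HR   42        7      12
1  Ops   47       12      14
add column age_times_tenure = t['age'] * t['tenure']:
  dept  age  reports  tenure  age_times_tenure
0   HR   42        7      12               504
1  Ops   47       12      14               658
So max() = 658.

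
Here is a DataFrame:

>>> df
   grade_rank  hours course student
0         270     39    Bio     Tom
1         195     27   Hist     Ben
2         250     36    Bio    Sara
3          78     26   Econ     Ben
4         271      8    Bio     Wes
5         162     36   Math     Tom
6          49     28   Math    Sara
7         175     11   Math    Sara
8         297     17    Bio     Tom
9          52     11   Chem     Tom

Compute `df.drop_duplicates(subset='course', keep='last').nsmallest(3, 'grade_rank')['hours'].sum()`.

48

drop duplicate course (keep=last):
   grade_rank  hours course student
1         195     27   Hist     Ben
3          78     26   Econ     Ben
7         175     11   Math    Sara
8         297     17    Bio     Tom
9          52     11   Chem     Tom
take 3 rows with smallest grade_rank:
   grade_rank  hours course student
9          52     11   Chem     Tom
3          78     26   Econ     Ben
7         175     11   Math    Sara
Taking the sum of column 'hours' gives 48.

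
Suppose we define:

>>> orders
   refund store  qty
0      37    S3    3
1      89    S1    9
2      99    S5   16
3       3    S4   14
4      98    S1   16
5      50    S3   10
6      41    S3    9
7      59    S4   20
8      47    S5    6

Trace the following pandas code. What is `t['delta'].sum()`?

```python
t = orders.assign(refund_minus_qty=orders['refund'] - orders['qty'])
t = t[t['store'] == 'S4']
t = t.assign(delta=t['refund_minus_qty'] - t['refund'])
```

add column refund_minus_qty = orders['refund'] - orders['qty']:
   refund store  qty  refund_minus_qty
0      37    S3    3                34
1      89    S1    9                80
2      99    S5   16                83
3       3    S4   14               -11
4      98    S1   16                82
5      50    S3   10                40
6      41    S3    9                32
7      59    S4   20                39
8      47    S5    6                41
filter rows where store == 'S4':
   refund store  qty  refund_minus_qty
3       3    S4   14               -11
7      59    S4   20                39
add column delta = t['refund_minus_qty'] - t['refund']:
   refund store  qty  refund_minus_qty  delta
3       3    S4   14               -11    -14
7      59    S4   20                39    -20
The sum of column 'delta' is -34.

-34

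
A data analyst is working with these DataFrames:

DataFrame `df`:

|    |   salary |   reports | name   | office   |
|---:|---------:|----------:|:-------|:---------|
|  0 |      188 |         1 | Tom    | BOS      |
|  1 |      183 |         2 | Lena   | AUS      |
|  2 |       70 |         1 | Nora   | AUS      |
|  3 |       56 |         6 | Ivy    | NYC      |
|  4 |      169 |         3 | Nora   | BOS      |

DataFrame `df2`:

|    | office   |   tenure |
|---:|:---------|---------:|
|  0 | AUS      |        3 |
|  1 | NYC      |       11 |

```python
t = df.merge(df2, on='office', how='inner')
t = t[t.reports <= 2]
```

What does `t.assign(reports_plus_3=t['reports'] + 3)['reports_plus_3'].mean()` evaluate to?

merge on 'office' (how='inner') → 3 rows:
   salary  reports  name office  tenure
0     183        2  Lena    AUS       3
1      70        1  Nora    AUS       3
2      56        6   Ivy    NYC      11
filter rows where reports <= 2:
   salary  reports  name office  tenure
0     183        2  Lena    AUS       3
1      70        1  Nora    AUS       3
add column reports_plus_3 = t['reports'] + 3:
   salary  reports  name office  tenure  reports_plus_3
0     183        2  Lena    AUS       3               5
1      70        1  Nora    AUS       3               4
So mean() = 4.5.

4.5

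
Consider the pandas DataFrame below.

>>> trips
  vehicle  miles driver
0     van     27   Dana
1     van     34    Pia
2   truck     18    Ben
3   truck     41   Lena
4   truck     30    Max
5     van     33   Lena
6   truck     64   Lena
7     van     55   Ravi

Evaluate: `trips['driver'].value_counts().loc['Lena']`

3

value_counts of driver:
driver
Lena    3
Dana    1
Pia     1
Ben     1
Max     1
Ravi    1
Name: count, dtype: int64
So loc['Lena'] = 3.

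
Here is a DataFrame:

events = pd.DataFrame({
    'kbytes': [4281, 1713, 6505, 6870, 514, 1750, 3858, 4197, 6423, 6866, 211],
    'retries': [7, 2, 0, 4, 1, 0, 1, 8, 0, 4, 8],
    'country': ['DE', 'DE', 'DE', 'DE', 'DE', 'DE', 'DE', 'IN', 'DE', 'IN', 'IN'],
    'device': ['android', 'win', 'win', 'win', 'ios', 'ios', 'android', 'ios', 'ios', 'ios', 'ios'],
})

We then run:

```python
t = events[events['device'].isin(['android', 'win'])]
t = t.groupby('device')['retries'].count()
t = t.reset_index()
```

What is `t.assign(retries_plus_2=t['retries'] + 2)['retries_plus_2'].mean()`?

filter rows where device in ['android', 'win']:
   kbytes  retries country   device
0    4281        7      DE  android
1    1713        2      DE      win
2    6505        0      DE      win
3    6870        4      DE      win
6    3858        1      DE  android
group by device, count of retries:
device
android    2
win        3
Name: retries, dtype: int64
reset_index():
    device  retries
0  android        2
1      win        3
add column retries_plus_2 = t['retries'] + 2:
    device  retries  retries_plus_2
0  android        2               4
1      win        3               5
Reading off the mean of column 'retries_plus_2', we get 4.5.

4.5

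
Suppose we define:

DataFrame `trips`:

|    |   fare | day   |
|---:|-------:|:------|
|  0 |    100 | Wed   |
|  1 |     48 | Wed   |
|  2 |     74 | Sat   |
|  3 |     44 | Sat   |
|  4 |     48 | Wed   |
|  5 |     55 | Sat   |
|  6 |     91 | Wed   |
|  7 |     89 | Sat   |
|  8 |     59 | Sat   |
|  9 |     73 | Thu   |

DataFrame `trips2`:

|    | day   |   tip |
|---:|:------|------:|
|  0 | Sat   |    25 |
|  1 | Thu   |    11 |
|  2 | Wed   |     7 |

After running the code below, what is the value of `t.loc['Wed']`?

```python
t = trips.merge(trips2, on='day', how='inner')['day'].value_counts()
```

merge on 'day' (how='inner') → 10 rows:
   fare  day  tip
0   100  Wed    7
1    48  Wed    7
2    74  Sat   25
3    44  Sat   25
4    48  Wed    7
5    55  Sat   25
6    91  Wed    7
7    89  Sat   25
8    59  Sat   25
9    73  Thu   11
value_counts of day:
day
Sat    5
Wed    4
Thu    1
Name: count, dtype: int64
value at index 'Wed' → 4

4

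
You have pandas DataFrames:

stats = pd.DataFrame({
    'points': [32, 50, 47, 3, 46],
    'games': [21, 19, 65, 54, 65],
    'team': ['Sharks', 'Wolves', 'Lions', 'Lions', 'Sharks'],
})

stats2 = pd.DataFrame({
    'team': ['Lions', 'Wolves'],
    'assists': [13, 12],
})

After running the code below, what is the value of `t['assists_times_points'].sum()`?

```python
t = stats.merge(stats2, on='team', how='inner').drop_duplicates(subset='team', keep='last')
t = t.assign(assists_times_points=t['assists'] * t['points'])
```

639

merge on 'team' (how='inner') → 3 rows:
   points  games    team  assists
0      50     19  Wolves       12
1      47     65   Lions       13
2       3     54   Lions       13
drop duplicate team (keep=last):
   points  games    team  assists
0      50     19  Wolves       12
2       3     54   Lions       13
add column assists_times_points = t['assists'] * t['points']:
   points  games    team  assists  assists_times_points
0      50     19  Wolves       12                   600
2       3     54   Lions       13                    39
Then the sum of column 'assists_times_points': 639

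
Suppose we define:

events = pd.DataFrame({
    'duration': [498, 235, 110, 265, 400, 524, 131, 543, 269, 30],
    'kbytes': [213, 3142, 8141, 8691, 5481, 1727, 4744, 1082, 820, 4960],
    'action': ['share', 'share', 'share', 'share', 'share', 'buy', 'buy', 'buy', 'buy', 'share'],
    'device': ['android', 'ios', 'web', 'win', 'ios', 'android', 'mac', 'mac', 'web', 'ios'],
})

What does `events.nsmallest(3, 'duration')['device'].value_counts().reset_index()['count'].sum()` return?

take 3 rows with smallest duration:
   duration  kbytes action device
9        30    4960  share    ios
2       110    8141  share    web
6       131    4744    buy    mac
value_counts of device:
device
ios    1
web    1
mac    1
Name: count, dtype: int64
reset_index():
  device  count
0    ios      1
1    web      1
2    mac      1

3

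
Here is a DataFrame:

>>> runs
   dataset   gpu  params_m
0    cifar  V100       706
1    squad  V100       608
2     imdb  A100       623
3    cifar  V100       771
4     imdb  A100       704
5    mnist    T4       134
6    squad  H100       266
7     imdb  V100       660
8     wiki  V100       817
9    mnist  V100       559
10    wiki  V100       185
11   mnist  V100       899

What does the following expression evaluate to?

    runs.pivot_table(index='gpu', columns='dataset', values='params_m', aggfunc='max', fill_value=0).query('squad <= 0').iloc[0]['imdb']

704

pivot: rows=gpu, cols=dataset, max(params_m):
dataset  cifar  imdb  mnist  squad  wiki
gpu                                     
A100         0   704      0      0     0
H100         0     0      0    266     0
T4           0     0    134      0     0
V100       771   660    899    608   817
filter rows where squad <= 0:
dataset  cifar  imdb  mnist  squad  wiki
gpu                                     
A100         0   704      0      0     0
T4           0     0    134      0     0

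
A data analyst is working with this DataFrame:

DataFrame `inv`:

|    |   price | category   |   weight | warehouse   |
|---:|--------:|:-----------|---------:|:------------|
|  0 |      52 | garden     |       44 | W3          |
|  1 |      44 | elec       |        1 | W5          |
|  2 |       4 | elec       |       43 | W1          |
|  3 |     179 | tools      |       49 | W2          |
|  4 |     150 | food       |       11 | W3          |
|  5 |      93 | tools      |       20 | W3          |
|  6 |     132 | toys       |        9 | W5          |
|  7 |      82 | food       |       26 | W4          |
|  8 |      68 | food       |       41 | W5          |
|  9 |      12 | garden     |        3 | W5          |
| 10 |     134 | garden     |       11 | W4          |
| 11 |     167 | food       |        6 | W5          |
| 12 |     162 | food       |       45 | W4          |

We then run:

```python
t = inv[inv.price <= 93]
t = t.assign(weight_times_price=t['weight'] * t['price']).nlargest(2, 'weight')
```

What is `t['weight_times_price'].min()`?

filter rows where price <= 93:
   price category  weight warehouse
0     52   garden      44        W3
1     44     elec       1        W5
2      4     elec      43        W1
5     93    tools      20        W3
7     82     food      26        W4
8     68     food      41        W5
9     12   garden       3        W5
add column weight_times_price = t['weight'] * t['price']:
   price category  weight warehouse  weight_times_price
0     52   garden      44        W3                2288
1     44     elec       1        W5                  44
2      4     elec      43        W1                 172
5     93    tools      20        W3                1860
7     82     food      26        W4                2132
8     68     food      41        W5                2788
9     12   garden       3        W5                  36
take 2 rows with largest weight:
   price category  weight warehouse  weight_times_price
0     52   garden      44        W3                2288
2      4     elec      43        W1                 172
Taking the min of column 'weight_times_price' gives 172.

172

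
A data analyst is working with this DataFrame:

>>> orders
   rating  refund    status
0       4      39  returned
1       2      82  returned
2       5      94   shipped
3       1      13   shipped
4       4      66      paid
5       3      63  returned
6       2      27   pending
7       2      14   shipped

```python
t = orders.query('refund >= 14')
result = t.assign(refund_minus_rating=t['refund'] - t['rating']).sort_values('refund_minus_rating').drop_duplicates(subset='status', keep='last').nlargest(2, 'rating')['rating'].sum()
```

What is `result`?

filter rows where refund >= 14:
   rating  refund    status
0       4      39  returned
1       2      82  returned
2       5      94   shipped
4       4      66      paid
5       3      63  returned
6       2      27   pending
7       2      14   shipped
add column refund_minus_rating = t['refund'] - t['rating']:
   rating  refund    status  refund_minus_rating
0       4      39  returned                   35
1       2      82  returned                   80
2       5      94   shipped                   89
4       4      66      paid                   62
5       3      63  returned                   60
6       2      27   pending                   25
7       2      14   shipped                   12
sort by refund_minus_rating:
   rating  refund    status  refund_minus_rating
7       2      14   shipped                   12
6       2      27   pending                   25
0       4      39  returned                   35
5       3      63  returned                   60
4       4      66      paid                   62
1       2      82  returned                   80
2       5      94   shipped                   89
drop duplicate status (keep=last):
   rating  refund    status  refund_minus_rating
6       2      27   pending                   25
4       4      66      paid                   62
1       2      82  returned                   80
2       5      94   shipped                   89
take 2 rows with largest rating:
   rating  refund   status  refund_minus_rating
2       5      94  shipped                   89
4       4      66     paid                   62
Taking the sum of column 'rating' gives 9.

9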